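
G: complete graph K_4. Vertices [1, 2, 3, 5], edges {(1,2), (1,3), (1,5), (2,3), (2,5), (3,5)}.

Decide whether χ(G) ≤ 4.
Yes, G is 4-colorable

A valid 4-coloring: color 1: [2]; color 2: [3]; color 3: [5]; color 4: [1].
(χ(G) = 4 ≤ 4.)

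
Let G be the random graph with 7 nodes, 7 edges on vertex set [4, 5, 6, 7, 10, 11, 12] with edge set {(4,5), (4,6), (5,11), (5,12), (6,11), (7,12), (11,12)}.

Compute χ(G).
χ(G) = 3

Clique number ω(G) = 3 (lower bound: χ ≥ ω).
The clique on [5, 11, 12] has size 3, forcing χ ≥ 3, and the coloring below uses 3 colors, so χ(G) = 3.
A valid 3-coloring: color 1: [4, 7, 10, 11]; color 2: [5, 6]; color 3: [12].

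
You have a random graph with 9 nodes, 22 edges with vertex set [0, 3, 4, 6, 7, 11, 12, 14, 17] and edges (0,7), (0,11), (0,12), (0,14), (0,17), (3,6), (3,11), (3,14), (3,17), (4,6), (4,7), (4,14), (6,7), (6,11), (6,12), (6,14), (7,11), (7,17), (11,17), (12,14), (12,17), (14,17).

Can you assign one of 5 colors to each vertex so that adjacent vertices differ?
A valid 5-coloring: color 1: [6, 17]; color 2: [11, 14]; color 3: [3, 7, 12]; color 4: [0, 4].
(χ(G) = 4 ≤ 5.)

Yes, G is 5-colorable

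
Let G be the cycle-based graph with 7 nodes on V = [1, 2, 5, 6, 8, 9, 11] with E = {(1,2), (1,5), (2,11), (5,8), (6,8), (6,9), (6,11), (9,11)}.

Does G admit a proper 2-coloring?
No, G is not 2-colorable

The clique on vertices [6, 9, 11] has size 3 > 2, so it alone needs 3 colors.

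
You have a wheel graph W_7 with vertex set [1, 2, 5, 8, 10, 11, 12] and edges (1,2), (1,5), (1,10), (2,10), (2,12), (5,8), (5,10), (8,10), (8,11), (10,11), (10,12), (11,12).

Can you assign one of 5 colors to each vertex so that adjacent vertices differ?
A valid 5-coloring: color 1: [10]; color 2: [2, 5, 11]; color 3: [1, 8, 12].
(χ(G) = 3 ≤ 5.)

Yes, G is 5-colorable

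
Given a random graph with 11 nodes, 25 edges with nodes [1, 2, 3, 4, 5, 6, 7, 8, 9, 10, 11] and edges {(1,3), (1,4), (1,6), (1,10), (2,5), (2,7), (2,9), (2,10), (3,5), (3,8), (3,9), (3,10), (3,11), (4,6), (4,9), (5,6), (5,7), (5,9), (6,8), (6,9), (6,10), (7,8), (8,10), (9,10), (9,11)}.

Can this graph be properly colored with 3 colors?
No, G is not 3-colorable

Suppose a proper 3-coloring c exists. The clique [1, 3, 10] takes 3 distinct colors; by symmetry let c(1) = 1, c(3) = 2, c(10) = 3.
- Vertex 9: neighbors [3, 10] already have colors [2, 3] ⇒ c(9) = 1.
- Vertex 5: neighbors [9, 3] already have colors [1, 2] ⇒ c(5) = 3.
- Vertex 6: neighbors [1, 5] already have colors [1, 3] ⇒ c(6) = 2.
- Vertex 2: neighbors [9, 5] already have colors [1, 3] ⇒ c(2) = 2.
- Vertex 7: neighbors [2, 5] already have colors [2, 3] ⇒ c(7) = 1.
- Vertex 8: neighbors [7, 3, 10] already have colors [1, 2, 3] — all 3 colors blocked. Contradiction.
The forced assignments end in a contradiction, so G has no proper 3-coloring (χ ≥ 4).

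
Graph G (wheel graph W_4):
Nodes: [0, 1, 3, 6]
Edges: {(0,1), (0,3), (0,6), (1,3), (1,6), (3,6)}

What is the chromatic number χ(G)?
χ(G) = 4

Clique number ω(G) = 4 (lower bound: χ ≥ ω).
The clique on [0, 1, 3, 6] has size 4, forcing χ ≥ 4, and the coloring below uses 4 colors, so χ(G) = 4.
A valid 4-coloring: color 1: [1]; color 2: [3]; color 3: [6]; color 4: [0].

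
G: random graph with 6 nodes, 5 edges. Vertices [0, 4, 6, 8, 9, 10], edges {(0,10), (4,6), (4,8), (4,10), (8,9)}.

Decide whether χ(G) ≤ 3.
A valid 3-coloring: color 1: [0, 4, 9]; color 2: [6, 8, 10].
(χ(G) = 2 ≤ 3.)

Yes, G is 3-colorable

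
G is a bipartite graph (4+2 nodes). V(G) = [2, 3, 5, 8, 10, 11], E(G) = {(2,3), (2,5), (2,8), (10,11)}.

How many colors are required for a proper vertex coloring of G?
Clique number ω(G) = 2 (lower bound: χ ≥ ω).
The graph is bipartite (no odd cycle), so 2 colors suffice: χ(G) = 2.
A valid 2-coloring: color 1: [2, 10]; color 2: [3, 5, 8, 11].

χ(G) = 2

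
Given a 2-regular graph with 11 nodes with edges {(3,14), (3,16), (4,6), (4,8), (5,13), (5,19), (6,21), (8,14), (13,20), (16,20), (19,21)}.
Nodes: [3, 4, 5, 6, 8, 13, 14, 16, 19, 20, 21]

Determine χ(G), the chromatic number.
χ(G) = 3

Clique number ω(G) = 2 (lower bound: χ ≥ ω).
Odd cycle [8, 14, 3, 16, 20, 13, 5, 19, 21, 6, 4] needs 3 colors (χ ≥ 3).
The coloring below uses 3 colors, so χ(G) = 3.
A valid 3-coloring: color 1: [3, 6, 8, 19, 20]; color 2: [4, 5, 14, 16, 21]; color 3: [13].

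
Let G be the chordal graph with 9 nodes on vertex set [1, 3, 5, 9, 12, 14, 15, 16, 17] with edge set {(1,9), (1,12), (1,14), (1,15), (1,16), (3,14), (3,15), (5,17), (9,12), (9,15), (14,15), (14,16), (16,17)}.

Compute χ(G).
χ(G) = 3

Clique number ω(G) = 3 (lower bound: χ ≥ ω).
The clique on [1, 14, 16] has size 3, forcing χ ≥ 3, and the coloring below uses 3 colors, so χ(G) = 3.
A valid 3-coloring: color 1: [1, 3, 17]; color 2: [5, 9, 14]; color 3: [12, 15, 16].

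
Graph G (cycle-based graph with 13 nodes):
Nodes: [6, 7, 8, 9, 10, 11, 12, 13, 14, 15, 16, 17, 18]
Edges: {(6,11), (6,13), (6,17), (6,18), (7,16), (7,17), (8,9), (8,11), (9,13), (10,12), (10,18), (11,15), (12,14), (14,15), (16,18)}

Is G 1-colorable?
Edge (6,17) forces its endpoints to differ, so 1 color is not enough.

No, G is not 1-colorable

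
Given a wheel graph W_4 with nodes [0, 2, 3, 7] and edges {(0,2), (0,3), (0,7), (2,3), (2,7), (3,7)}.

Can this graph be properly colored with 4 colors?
Yes, G is 4-colorable

A valid 4-coloring: color 1: [3]; color 2: [0]; color 3: [2]; color 4: [7].
(χ(G) = 4 ≤ 4.)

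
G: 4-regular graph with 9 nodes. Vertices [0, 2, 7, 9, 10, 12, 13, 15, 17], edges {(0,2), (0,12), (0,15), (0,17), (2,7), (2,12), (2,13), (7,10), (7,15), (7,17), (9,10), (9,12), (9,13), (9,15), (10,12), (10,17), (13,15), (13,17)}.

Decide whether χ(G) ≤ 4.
A valid 4-coloring: color 1: [7, 12, 13]; color 2: [2, 9, 17]; color 3: [0, 10]; color 4: [15].
(χ(G) = 4 ≤ 4.)

Yes, G is 4-colorable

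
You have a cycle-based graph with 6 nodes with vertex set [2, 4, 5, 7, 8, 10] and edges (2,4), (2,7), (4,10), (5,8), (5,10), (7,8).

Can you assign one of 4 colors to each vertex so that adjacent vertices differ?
A valid 4-coloring: color 1: [2, 8, 10]; color 2: [4, 5, 7].
(χ(G) = 2 ≤ 4.)

Yes, G is 4-colorable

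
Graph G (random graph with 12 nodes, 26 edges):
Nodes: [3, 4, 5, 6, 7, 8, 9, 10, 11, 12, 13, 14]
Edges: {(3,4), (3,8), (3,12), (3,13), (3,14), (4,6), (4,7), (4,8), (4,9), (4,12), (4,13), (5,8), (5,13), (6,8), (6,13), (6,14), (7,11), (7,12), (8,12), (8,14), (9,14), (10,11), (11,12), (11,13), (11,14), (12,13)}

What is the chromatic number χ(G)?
Clique number ω(G) = 4 (lower bound: χ ≥ ω).
The clique on [3, 4, 8, 12] has size 4, forcing χ ≥ 4, and the coloring below uses 4 colors, so χ(G) = 4.
A valid 4-coloring: color 1: [4, 5, 11]; color 2: [7, 8, 9, 10, 13]; color 3: [12, 14]; color 4: [3, 6].

χ(G) = 4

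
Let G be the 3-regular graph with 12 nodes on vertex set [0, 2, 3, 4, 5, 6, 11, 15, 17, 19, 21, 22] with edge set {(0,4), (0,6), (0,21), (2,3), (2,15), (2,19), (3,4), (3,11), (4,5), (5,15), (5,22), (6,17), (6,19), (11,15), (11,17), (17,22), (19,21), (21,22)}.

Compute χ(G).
χ(G) = 3

Clique number ω(G) = 2 (lower bound: χ ≥ ω).
Odd cycle [5, 22, 17, 11, 15] needs 3 colors (χ ≥ 3).
The coloring below uses 3 colors, so χ(G) = 3.
A valid 3-coloring: color 1: [2, 4, 6, 11, 22]; color 2: [3, 15, 17, 21]; color 3: [0, 5, 19].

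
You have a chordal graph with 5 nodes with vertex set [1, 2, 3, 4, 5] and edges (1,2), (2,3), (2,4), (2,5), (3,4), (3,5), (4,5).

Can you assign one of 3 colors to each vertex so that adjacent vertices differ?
The clique on vertices [2, 3, 4, 5] has size 4 > 3, so it alone needs 4 colors.

No, G is not 3-colorable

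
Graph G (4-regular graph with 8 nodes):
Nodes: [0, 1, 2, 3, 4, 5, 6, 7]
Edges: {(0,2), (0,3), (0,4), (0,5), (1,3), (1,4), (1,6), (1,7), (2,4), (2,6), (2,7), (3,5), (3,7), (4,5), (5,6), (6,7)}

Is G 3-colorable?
Yes, G is 3-colorable

A valid 3-coloring: color 1: [3, 4, 6]; color 2: [1, 2, 5]; color 3: [0, 7].
(χ(G) = 3 ≤ 3.)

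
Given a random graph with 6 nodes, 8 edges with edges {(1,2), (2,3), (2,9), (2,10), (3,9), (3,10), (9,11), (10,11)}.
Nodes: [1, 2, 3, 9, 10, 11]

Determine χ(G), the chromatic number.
Clique number ω(G) = 3 (lower bound: χ ≥ ω).
The clique on [2, 3, 9] has size 3, forcing χ ≥ 3, and the coloring below uses 3 colors, so χ(G) = 3.
A valid 3-coloring: color 1: [2, 11]; color 2: [1, 9, 10]; color 3: [3].

χ(G) = 3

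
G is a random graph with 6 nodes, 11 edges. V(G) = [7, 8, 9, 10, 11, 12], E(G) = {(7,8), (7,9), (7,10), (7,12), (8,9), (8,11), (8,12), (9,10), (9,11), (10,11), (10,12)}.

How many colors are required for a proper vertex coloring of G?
χ(G) = 3

Clique number ω(G) = 3 (lower bound: χ ≥ ω).
The clique on [8, 9, 11] has size 3, forcing χ ≥ 3, and the coloring below uses 3 colors, so χ(G) = 3.
A valid 3-coloring: color 1: [9, 12]; color 2: [8, 10]; color 3: [7, 11].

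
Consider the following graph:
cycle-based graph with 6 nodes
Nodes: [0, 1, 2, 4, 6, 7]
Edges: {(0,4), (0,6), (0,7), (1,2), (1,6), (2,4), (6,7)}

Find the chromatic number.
Clique number ω(G) = 3 (lower bound: χ ≥ ω).
The clique on [0, 6, 7] has size 3, forcing χ ≥ 3, and the coloring below uses 3 colors, so χ(G) = 3.
A valid 3-coloring: color 1: [2, 6]; color 2: [0, 1]; color 3: [4, 7].

χ(G) = 3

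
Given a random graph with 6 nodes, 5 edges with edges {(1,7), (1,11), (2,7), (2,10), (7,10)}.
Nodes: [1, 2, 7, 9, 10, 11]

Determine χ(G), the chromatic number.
Clique number ω(G) = 3 (lower bound: χ ≥ ω).
The clique on [2, 7, 10] has size 3, forcing χ ≥ 3, and the coloring below uses 3 colors, so χ(G) = 3.
A valid 3-coloring: color 1: [7, 9, 11]; color 2: [1, 2]; color 3: [10].

χ(G) = 3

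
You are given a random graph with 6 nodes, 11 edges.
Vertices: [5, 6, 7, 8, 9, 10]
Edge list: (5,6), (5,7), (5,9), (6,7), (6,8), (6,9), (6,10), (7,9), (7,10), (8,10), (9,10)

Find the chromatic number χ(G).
χ(G) = 4

Clique number ω(G) = 4 (lower bound: χ ≥ ω).
The clique on [6, 7, 9, 10] has size 4, forcing χ ≥ 4, and the coloring below uses 4 colors, so χ(G) = 4.
A valid 4-coloring: color 1: [6]; color 2: [7, 8]; color 3: [5, 10]; color 4: [9].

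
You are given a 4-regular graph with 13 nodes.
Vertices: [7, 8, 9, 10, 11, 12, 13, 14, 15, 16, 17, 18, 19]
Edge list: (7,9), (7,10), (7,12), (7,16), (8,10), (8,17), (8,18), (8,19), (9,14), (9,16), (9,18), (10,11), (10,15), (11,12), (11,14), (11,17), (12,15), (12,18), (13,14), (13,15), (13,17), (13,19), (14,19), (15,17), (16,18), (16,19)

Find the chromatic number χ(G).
χ(G) = 3

Clique number ω(G) = 3 (lower bound: χ ≥ ω).
The clique on [7, 9, 16] has size 3, forcing χ ≥ 3, and the coloring below uses 3 colors, so χ(G) = 3.
A valid 3-coloring: color 1: [9, 10, 12, 17, 19]; color 2: [7, 11, 13, 18]; color 3: [8, 14, 15, 16].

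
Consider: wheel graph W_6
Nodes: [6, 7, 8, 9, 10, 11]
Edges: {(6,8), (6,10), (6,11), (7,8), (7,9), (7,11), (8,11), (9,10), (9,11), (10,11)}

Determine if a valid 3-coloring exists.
Odd cycle [8, 7, 9, 10, 6] needs 3 colors (χ ≥ 3).
Vertex 11 is adjacent to every vertex of [6, 7, 8, 9, 10], which already need 3 colors among themselves, so 11 needs a new color (χ ≥ 4).
Hence χ(G) ≥ 4 > 3, so no proper 3-coloring exists.

No, G is not 3-colorable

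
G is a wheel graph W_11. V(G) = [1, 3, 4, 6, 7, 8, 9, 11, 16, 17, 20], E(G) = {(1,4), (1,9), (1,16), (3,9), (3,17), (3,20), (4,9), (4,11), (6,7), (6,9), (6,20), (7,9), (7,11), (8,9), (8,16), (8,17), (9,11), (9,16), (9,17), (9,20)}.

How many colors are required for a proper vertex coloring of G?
χ(G) = 3

Clique number ω(G) = 3 (lower bound: χ ≥ ω).
The clique on [1, 9, 16] has size 3, forcing χ ≥ 3, and the coloring below uses 3 colors, so χ(G) = 3.
A valid 3-coloring: color 1: [9]; color 2: [4, 7, 16, 17, 20]; color 3: [1, 3, 6, 8, 11].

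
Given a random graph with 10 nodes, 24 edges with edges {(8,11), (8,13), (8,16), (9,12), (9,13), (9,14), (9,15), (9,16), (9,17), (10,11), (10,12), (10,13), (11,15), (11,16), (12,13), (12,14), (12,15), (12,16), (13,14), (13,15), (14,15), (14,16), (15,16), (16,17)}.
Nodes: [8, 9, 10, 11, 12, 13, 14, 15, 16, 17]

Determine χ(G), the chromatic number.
Clique number ω(G) = 5 (lower bound: χ ≥ ω).
The clique on [9, 12, 14, 15, 16] has size 5, forcing χ ≥ 5, and the coloring below uses 5 colors, so χ(G) = 5.
A valid 5-coloring: color 1: [13, 16]; color 2: [8, 10, 15, 17]; color 3: [11, 12]; color 4: [9]; color 5: [14].

χ(G) = 5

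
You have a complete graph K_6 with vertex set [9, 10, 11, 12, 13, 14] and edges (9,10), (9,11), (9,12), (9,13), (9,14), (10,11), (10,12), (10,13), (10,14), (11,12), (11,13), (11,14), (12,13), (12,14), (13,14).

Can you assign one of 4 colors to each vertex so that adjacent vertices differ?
No, G is not 4-colorable

The clique on vertices [9, 10, 11, 12, 13, 14] has size 6 > 4, so it alone needs 6 colors.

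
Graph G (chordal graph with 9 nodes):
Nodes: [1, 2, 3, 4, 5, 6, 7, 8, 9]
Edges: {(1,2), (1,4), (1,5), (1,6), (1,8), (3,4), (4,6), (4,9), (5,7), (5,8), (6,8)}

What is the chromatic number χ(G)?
Clique number ω(G) = 3 (lower bound: χ ≥ ω).
The clique on [1, 5, 8] has size 3, forcing χ ≥ 3, and the coloring below uses 3 colors, so χ(G) = 3.
A valid 3-coloring: color 1: [1, 3, 7, 9]; color 2: [2, 4, 8]; color 3: [5, 6].

χ(G) = 3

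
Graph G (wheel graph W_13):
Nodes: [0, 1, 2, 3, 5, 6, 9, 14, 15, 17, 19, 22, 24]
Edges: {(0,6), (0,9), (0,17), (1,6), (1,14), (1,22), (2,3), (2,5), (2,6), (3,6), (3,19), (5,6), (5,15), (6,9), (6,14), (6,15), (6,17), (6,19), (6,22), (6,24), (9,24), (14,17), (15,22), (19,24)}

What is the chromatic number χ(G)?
Clique number ω(G) = 3 (lower bound: χ ≥ ω).
The clique on [0, 6, 17] has size 3, forcing χ ≥ 3, and the coloring below uses 3 colors, so χ(G) = 3.
A valid 3-coloring: color 1: [6]; color 2: [1, 2, 9, 15, 17, 19]; color 3: [0, 3, 5, 14, 22, 24].

χ(G) = 3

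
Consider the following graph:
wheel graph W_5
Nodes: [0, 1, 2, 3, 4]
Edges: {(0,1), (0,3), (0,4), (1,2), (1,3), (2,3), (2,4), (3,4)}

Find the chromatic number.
Clique number ω(G) = 3 (lower bound: χ ≥ ω).
The clique on [0, 1, 3] has size 3, forcing χ ≥ 3, and the coloring below uses 3 colors, so χ(G) = 3.
A valid 3-coloring: color 1: [3]; color 2: [1, 4]; color 3: [0, 2].

χ(G) = 3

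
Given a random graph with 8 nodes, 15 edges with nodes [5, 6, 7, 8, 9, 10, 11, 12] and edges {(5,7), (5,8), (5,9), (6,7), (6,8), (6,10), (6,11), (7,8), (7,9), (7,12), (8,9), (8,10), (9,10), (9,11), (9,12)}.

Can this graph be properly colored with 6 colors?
Yes, G is 6-colorable

A valid 6-coloring: color 1: [6, 9]; color 2: [7, 10, 11]; color 3: [8, 12]; color 4: [5].
(χ(G) = 4 ≤ 6.)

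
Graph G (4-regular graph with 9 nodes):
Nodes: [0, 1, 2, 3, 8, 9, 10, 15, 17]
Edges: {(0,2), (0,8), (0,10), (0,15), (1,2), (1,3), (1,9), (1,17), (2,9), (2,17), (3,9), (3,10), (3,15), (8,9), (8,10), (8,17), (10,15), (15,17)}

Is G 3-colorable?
Suppose a proper 3-coloring c exists. The clique [0, 8, 10] takes 3 distinct colors; by symmetry let c(0) = 1, c(8) = 2, c(10) = 3.
- Vertex 15: neighbors [0, 10] already have colors [1, 3] ⇒ c(15) = 2.
- Vertex 3: neighbors [15, 10] already have colors [2, 3] ⇒ c(3) = 1.
- Vertex 9: neighbors [3, 8] already have colors [1, 2] ⇒ c(9) = 3.
- Vertex 1: neighbors [3, 9] already have colors [1, 3] ⇒ c(1) = 2.
- Vertex 2: neighbors [0, 1, 9] already have colors [1, 2, 3] — all 3 colors blocked. Contradiction.
The forced assignments end in a contradiction, so G has no proper 3-coloring (χ ≥ 4).

No, G is not 3-colorable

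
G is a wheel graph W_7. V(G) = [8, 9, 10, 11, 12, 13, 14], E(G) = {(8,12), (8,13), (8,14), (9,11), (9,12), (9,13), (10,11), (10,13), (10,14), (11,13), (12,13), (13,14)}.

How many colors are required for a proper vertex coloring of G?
Clique number ω(G) = 3 (lower bound: χ ≥ ω).
The clique on [8, 12, 13] has size 3, forcing χ ≥ 3, and the coloring below uses 3 colors, so χ(G) = 3.
A valid 3-coloring: color 1: [13]; color 2: [8, 9, 10]; color 3: [11, 12, 14].

χ(G) = 3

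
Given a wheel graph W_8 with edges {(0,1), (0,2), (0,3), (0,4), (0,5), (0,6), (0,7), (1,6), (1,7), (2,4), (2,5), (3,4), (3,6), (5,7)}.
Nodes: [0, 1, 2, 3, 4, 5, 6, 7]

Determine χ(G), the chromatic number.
Clique number ω(G) = 3 (lower bound: χ ≥ ω).
Odd cycle [5, 7, 1, 6, 3, 4, 2] needs 3 colors (χ ≥ 3).
Vertex 0 is adjacent to every vertex of [1, 2, 3, 4, 5, 6, 7], which already need 3 colors among themselves, so 0 needs a new color (χ ≥ 4).
The coloring below uses 4 colors, so χ(G) = 4.
A valid 4-coloring: color 1: [0]; color 2: [1, 4, 5]; color 3: [2, 6, 7]; color 4: [3].

χ(G) = 4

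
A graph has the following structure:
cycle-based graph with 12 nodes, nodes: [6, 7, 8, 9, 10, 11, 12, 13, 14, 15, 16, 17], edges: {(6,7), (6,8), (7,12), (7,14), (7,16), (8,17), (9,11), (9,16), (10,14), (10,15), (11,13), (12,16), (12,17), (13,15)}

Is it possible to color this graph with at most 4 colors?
A valid 4-coloring: color 1: [7, 9, 10, 13, 17]; color 2: [8, 11, 12, 14, 15]; color 3: [6, 16].
(χ(G) = 3 ≤ 4.)

Yes, G is 4-colorable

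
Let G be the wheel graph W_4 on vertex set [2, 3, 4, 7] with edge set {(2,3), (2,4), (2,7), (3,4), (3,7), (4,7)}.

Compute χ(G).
Clique number ω(G) = 4 (lower bound: χ ≥ ω).
The clique on [2, 3, 4, 7] has size 4, forcing χ ≥ 4, and the coloring below uses 4 colors, so χ(G) = 4.
A valid 4-coloring: color 1: [7]; color 2: [4]; color 3: [3]; color 4: [2].

χ(G) = 4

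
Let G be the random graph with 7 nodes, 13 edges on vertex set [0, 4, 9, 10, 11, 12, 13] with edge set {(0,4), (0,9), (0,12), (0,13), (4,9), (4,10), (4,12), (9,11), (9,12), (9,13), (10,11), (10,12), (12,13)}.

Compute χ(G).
χ(G) = 4

Clique number ω(G) = 4 (lower bound: χ ≥ ω).
The clique on [0, 4, 9, 12] has size 4, forcing χ ≥ 4, and the coloring below uses 4 colors, so χ(G) = 4.
A valid 4-coloring: color 1: [9, 10]; color 2: [11, 12]; color 3: [0]; color 4: [4, 13].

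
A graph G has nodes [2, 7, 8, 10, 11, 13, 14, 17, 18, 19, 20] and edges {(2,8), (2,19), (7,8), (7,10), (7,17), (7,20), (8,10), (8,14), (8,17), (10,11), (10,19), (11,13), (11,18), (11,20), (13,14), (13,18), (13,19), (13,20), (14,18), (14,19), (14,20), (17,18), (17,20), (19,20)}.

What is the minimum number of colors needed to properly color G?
χ(G) = 4

Clique number ω(G) = 4 (lower bound: χ ≥ ω).
The clique on [13, 14, 19, 20] has size 4, forcing χ ≥ 4, and the coloring below uses 4 colors, so χ(G) = 4.
A valid 4-coloring: color 1: [8, 18, 20]; color 2: [7, 11, 19]; color 3: [2, 10, 14, 17]; color 4: [13].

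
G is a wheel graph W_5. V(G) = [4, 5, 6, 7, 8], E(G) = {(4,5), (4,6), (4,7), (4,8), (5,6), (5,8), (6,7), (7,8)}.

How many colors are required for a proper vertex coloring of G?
χ(G) = 3

Clique number ω(G) = 3 (lower bound: χ ≥ ω).
The clique on [4, 5, 8] has size 3, forcing χ ≥ 3, and the coloring below uses 3 colors, so χ(G) = 3.
A valid 3-coloring: color 1: [4]; color 2: [5, 7]; color 3: [6, 8].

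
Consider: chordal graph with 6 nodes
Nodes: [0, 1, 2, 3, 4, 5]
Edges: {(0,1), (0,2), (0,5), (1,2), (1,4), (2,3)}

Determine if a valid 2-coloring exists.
No, G is not 2-colorable

The clique on vertices [0, 1, 2] has size 3 > 2, so it alone needs 3 colors.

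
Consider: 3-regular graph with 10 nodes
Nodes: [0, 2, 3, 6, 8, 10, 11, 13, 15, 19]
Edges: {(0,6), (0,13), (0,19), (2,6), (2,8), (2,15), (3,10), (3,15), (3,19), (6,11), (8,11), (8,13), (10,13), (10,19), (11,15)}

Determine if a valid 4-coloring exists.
A valid 4-coloring: color 1: [0, 2, 10, 11]; color 2: [3, 6, 8]; color 3: [13, 15, 19].
(χ(G) = 3 ≤ 4.)

Yes, G is 4-colorable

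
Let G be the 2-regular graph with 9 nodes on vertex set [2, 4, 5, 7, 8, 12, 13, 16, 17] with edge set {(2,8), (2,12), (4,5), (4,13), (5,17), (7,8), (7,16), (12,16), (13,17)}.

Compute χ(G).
Clique number ω(G) = 2 (lower bound: χ ≥ ω).
Odd cycle [12, 2, 8, 7, 16] needs 3 colors (χ ≥ 3).
The coloring below uses 3 colors, so χ(G) = 3.
A valid 3-coloring: color 1: [5, 7, 12, 13]; color 2: [4, 8, 16, 17]; color 3: [2].

χ(G) = 3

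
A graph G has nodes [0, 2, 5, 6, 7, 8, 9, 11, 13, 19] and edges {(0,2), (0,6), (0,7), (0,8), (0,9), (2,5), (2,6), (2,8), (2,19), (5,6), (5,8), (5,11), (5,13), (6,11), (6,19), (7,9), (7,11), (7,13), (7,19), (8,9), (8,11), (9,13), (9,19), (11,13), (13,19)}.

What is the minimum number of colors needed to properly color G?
χ(G) = 4

Clique number ω(G) = 4 (lower bound: χ ≥ ω).
The clique on [7, 9, 13, 19] has size 4, forcing χ ≥ 4, and the coloring below uses 4 colors, so χ(G) = 4.
A valid 4-coloring: color 1: [2, 9, 11]; color 2: [6, 7, 8]; color 3: [0, 5, 19]; color 4: [13].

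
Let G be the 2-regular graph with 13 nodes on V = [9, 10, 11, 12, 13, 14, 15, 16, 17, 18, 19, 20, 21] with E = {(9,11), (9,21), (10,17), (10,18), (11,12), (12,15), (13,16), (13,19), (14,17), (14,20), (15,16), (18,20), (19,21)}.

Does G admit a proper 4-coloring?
A valid 4-coloring: color 1: [9, 12, 16, 17, 19, 20]; color 2: [11, 13, 14, 15, 18, 21]; color 3: [10].
(χ(G) = 3 ≤ 4.)

Yes, G is 4-colorable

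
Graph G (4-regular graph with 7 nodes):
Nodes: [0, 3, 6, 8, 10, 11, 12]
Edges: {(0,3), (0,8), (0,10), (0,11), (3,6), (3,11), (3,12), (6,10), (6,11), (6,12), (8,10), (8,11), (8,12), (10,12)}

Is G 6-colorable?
A valid 6-coloring: color 1: [3, 8]; color 2: [11, 12]; color 3: [0, 6]; color 4: [10].
(χ(G) = 4 ≤ 6.)

Yes, G is 6-colorable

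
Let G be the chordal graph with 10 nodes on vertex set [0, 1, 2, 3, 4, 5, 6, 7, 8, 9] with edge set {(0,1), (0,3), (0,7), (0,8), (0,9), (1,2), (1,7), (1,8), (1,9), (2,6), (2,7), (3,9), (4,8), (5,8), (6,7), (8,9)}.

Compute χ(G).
Clique number ω(G) = 4 (lower bound: χ ≥ ω).
The clique on [0, 1, 8, 9] has size 4, forcing χ ≥ 4, and the coloring below uses 4 colors, so χ(G) = 4.
A valid 4-coloring: color 1: [1, 3, 4, 5, 6]; color 2: [0, 2]; color 3: [7, 8]; color 4: [9].

χ(G) = 4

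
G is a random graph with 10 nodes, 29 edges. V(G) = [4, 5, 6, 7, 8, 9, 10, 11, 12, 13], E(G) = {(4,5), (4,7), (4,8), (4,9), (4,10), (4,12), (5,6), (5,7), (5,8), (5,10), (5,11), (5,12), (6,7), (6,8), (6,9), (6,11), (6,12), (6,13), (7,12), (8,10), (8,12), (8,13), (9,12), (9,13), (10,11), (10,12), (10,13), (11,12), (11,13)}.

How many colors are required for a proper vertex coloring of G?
Clique number ω(G) = 5 (lower bound: χ ≥ ω).
The clique on [4, 5, 8, 10, 12] has size 5, forcing χ ≥ 5, and the coloring below uses 5 colors, so χ(G) = 5.
A valid 5-coloring: color 1: [12, 13]; color 2: [5, 9]; color 3: [6, 10]; color 4: [7, 8, 11]; color 5: [4].

χ(G) = 5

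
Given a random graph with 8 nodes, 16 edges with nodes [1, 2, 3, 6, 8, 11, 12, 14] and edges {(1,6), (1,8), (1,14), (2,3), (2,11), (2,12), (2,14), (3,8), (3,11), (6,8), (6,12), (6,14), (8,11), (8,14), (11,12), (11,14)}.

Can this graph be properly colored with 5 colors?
A valid 5-coloring: color 1: [2, 8]; color 2: [6, 11]; color 3: [3, 12, 14]; color 4: [1].
(χ(G) = 4 ≤ 5.)

Yes, G is 5-colorable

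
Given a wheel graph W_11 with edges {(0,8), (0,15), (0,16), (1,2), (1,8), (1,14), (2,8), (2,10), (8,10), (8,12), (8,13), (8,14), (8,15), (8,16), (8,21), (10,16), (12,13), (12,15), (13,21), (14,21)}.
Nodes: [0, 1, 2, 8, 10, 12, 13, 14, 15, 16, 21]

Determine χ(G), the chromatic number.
χ(G) = 3

Clique number ω(G) = 3 (lower bound: χ ≥ ω).
The clique on [0, 8, 16] has size 3, forcing χ ≥ 3, and the coloring below uses 3 colors, so χ(G) = 3.
A valid 3-coloring: color 1: [8]; color 2: [0, 1, 10, 12, 21]; color 3: [2, 13, 14, 15, 16].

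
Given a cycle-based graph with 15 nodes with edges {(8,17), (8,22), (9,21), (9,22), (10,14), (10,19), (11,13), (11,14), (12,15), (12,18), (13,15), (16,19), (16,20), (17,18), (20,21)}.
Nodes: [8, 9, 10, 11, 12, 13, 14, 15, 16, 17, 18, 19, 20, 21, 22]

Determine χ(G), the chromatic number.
Clique number ω(G) = 2 (lower bound: χ ≥ ω).
Odd cycle [10, 19, 16, 20, 21, 9, 22, 8, 17, 18, 12, 15, 13, 11, 14] needs 3 colors (χ ≥ 3).
The coloring below uses 3 colors, so χ(G) = 3.
A valid 3-coloring: color 1: [10, 11, 12, 16, 17, 21, 22]; color 2: [8, 9, 14, 15, 18, 19, 20]; color 3: [13].

χ(G) = 3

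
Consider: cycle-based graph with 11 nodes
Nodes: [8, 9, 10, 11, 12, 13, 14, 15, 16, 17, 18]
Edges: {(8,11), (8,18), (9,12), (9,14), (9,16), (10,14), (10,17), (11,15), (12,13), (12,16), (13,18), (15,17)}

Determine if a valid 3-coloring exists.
A valid 3-coloring: color 1: [11, 12, 14, 17, 18]; color 2: [8, 9, 10, 13, 15]; color 3: [16].
(χ(G) = 3 ≤ 3.)

Yes, G is 3-colorable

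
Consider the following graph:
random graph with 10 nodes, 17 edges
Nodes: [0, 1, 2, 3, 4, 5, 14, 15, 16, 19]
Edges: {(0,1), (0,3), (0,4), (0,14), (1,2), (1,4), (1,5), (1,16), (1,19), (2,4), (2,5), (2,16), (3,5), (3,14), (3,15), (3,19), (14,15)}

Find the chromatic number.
Clique number ω(G) = 3 (lower bound: χ ≥ ω).
The clique on [0, 1, 4] has size 3, forcing χ ≥ 3, and the coloring below uses 3 colors, so χ(G) = 3.
A valid 3-coloring: color 1: [1, 3]; color 2: [0, 2, 15, 19]; color 3: [4, 5, 14, 16].

χ(G) = 3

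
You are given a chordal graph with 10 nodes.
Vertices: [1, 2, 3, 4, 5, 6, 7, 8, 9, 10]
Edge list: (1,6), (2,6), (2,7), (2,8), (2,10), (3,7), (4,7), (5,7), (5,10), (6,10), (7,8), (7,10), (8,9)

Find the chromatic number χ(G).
Clique number ω(G) = 3 (lower bound: χ ≥ ω).
The clique on [2, 6, 10] has size 3, forcing χ ≥ 3, and the coloring below uses 3 colors, so χ(G) = 3.
A valid 3-coloring: color 1: [6, 7, 9]; color 2: [1, 2, 3, 4, 5]; color 3: [8, 10].

χ(G) = 3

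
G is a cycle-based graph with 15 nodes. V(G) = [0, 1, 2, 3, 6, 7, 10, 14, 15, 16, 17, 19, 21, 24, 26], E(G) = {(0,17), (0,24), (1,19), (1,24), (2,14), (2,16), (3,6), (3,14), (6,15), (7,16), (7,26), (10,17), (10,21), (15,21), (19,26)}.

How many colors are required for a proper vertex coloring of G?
Clique number ω(G) = 2 (lower bound: χ ≥ ω).
Odd cycle [21, 15, 6, 3, 14, 2, 16, 7, 26, 19, 1, 24, 0, 17, 10] needs 3 colors (χ ≥ 3).
The coloring below uses 3 colors, so χ(G) = 3.
A valid 3-coloring: color 1: [1, 6, 14, 16, 17, 21, 26]; color 2: [2, 3, 7, 10, 15, 19, 24]; color 3: [0].

χ(G) = 3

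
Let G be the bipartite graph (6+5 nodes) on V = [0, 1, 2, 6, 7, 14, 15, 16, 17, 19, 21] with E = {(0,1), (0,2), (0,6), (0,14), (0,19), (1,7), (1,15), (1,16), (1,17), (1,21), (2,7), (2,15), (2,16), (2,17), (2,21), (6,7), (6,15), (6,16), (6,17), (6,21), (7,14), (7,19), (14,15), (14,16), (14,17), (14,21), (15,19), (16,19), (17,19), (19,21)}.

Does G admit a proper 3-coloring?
Yes, G is 3-colorable

A valid 3-coloring: color 1: [1, 2, 6, 14, 19]; color 2: [0, 7, 15, 16, 17, 21].
(χ(G) = 2 ≤ 3.)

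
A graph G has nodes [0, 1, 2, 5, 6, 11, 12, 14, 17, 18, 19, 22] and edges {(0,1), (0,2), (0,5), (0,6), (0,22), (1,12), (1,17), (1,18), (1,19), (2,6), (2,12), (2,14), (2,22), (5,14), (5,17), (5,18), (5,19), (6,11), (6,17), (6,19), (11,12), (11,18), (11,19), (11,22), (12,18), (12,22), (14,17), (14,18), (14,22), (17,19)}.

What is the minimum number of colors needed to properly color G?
Clique number ω(G) = 3 (lower bound: χ ≥ ω).
Suppose a proper 3-coloring c exists. The clique [0, 2, 6] takes 3 distinct colors; by symmetry let c(0) = 1, c(2) = 2, c(6) = 3.
- Vertex 22: neighbors [0, 2] already have colors [1, 2] ⇒ c(22) = 3.
- Vertex 12: neighbors [2, 22] already have colors [2, 3] ⇒ c(12) = 1.
- Vertex 14: neighbors [2, 22] already have colors [2, 3] ⇒ c(14) = 1.
- Vertex 17: neighbors [14, 6] already have colors [1, 3] ⇒ c(17) = 2.
- Vertex 19: neighbors [17, 6] already have colors [2, 3] ⇒ c(19) = 1.
- Vertex 1: neighbors [0, 17] already have colors [1, 2] ⇒ c(1) = 3.
- Vertex 18: neighbors [12, 1] already have colors [1, 3] ⇒ c(18) = 2.
- Vertex 11: neighbors [12, 18, 6] already have colors [1, 2, 3] — all 3 colors blocked. Contradiction.
The forced assignments end in a contradiction, so G has no proper 3-coloring (χ ≥ 4).
The coloring below uses 4 colors, so χ(G) = 4.
A valid 4-coloring: color 1: [1, 2, 5, 11]; color 2: [0, 12, 14, 19]; color 3: [17, 18, 22]; color 4: [6].

χ(G) = 4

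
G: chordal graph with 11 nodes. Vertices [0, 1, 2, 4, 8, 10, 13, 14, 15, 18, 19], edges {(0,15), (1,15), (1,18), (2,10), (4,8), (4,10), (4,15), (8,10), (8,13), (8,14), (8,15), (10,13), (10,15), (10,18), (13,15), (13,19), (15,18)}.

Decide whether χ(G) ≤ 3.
The clique on vertices [4, 8, 10, 15] has size 4 > 3, so it alone needs 4 colors.

No, G is not 3-colorable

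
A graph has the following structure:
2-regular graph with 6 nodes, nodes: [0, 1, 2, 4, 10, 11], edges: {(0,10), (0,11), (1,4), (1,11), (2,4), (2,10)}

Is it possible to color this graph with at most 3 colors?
A valid 3-coloring: color 1: [4, 10, 11]; color 2: [0, 1, 2].
(χ(G) = 2 ≤ 3.)

Yes, G is 3-colorable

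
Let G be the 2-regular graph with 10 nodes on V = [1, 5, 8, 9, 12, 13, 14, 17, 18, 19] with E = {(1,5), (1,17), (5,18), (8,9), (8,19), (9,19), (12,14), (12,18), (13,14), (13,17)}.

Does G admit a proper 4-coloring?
Yes, G is 4-colorable

A valid 4-coloring: color 1: [1, 12, 13, 19]; color 2: [8, 14, 17, 18]; color 3: [5, 9].
(χ(G) = 3 ≤ 4.)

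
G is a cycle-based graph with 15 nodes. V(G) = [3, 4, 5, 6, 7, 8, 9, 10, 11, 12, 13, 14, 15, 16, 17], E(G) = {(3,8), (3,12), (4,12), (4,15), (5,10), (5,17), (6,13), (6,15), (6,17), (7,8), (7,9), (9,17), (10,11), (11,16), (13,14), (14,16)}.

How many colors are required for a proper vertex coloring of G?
Clique number ω(G) = 2 (lower bound: χ ≥ ω).
Odd cycle [3, 12, 4, 15, 6, 17, 9, 7, 8] needs 3 colors (χ ≥ 3).
The coloring below uses 3 colors, so χ(G) = 3.
A valid 3-coloring: color 1: [3, 4, 5, 6, 7, 11, 14]; color 2: [8, 10, 12, 13, 15, 16, 17]; color 3: [9].

χ(G) = 3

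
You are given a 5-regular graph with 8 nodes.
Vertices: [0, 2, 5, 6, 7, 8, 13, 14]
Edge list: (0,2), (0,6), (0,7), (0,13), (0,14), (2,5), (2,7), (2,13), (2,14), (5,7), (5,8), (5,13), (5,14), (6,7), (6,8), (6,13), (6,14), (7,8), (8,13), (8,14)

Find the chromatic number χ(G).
Clique number ω(G) = 3 (lower bound: χ ≥ ω).
Odd cycle [8, 5, 2, 0, 6] needs 3 colors (χ ≥ 3).
Vertex 7 is adjacent to every vertex of [0, 2, 5, 6, 8], which already need 3 colors among themselves, so 7 needs a new color (χ ≥ 4).
The coloring below uses 4 colors, so χ(G) = 4.
A valid 4-coloring: color 1: [7, 13, 14]; color 2: [0, 8]; color 3: [2, 6]; color 4: [5].

χ(G) = 4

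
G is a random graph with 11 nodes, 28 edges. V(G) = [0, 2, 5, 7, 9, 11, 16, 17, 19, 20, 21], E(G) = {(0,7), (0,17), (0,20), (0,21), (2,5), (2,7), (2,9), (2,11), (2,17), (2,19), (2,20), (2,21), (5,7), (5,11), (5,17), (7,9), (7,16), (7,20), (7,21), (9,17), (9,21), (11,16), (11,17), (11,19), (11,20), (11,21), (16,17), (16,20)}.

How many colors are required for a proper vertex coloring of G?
Clique number ω(G) = 4 (lower bound: χ ≥ ω).
The clique on [2, 7, 9, 21] has size 4, forcing χ ≥ 4, and the coloring below uses 4 colors, so χ(G) = 4.
A valid 4-coloring: color 1: [0, 2, 16]; color 2: [7, 11]; color 3: [17, 19, 20, 21]; color 4: [5, 9].

χ(G) = 4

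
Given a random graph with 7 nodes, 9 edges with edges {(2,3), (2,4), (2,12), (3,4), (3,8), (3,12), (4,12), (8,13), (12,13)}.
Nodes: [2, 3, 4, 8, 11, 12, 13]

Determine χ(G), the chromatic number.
χ(G) = 4

Clique number ω(G) = 4 (lower bound: χ ≥ ω).
The clique on [2, 3, 4, 12] has size 4, forcing χ ≥ 4, and the coloring below uses 4 colors, so χ(G) = 4.
A valid 4-coloring: color 1: [3, 11, 13]; color 2: [8, 12]; color 3: [4]; color 4: [2].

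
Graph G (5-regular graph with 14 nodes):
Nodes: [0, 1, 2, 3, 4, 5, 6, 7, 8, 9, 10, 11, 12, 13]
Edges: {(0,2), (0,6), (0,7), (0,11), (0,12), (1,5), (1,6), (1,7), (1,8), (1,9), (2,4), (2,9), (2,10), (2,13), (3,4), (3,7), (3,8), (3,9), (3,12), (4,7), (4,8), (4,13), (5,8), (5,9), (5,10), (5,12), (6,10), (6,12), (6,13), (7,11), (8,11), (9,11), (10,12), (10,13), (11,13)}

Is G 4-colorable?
Yes, G is 4-colorable

A valid 4-coloring: color 1: [0, 1, 4, 10]; color 2: [2, 3, 5, 6, 11]; color 3: [7, 8, 9, 12, 13].
(χ(G) = 3 ≤ 4.)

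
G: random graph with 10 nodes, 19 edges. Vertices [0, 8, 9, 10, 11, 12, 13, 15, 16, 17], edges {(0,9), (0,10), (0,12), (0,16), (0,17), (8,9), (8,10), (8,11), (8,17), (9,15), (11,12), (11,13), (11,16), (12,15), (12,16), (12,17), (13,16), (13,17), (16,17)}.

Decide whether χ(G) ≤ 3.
The clique on vertices [0, 12, 16, 17] has size 4 > 3, so it alone needs 4 colors.

No, G is not 3-colorable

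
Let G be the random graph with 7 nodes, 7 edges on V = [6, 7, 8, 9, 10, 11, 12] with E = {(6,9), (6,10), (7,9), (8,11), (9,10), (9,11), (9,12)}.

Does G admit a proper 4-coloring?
A valid 4-coloring: color 1: [8, 9]; color 2: [6, 7, 11, 12]; color 3: [10].
(χ(G) = 3 ≤ 4.)

Yes, G is 4-colorable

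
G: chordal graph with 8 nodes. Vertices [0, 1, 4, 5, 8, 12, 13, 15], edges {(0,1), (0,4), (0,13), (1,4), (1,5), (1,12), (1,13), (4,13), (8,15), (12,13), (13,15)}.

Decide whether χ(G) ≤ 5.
A valid 5-coloring: color 1: [1, 15]; color 2: [5, 8, 13]; color 3: [0, 12]; color 4: [4].
(χ(G) = 4 ≤ 5.)

Yes, G is 5-colorable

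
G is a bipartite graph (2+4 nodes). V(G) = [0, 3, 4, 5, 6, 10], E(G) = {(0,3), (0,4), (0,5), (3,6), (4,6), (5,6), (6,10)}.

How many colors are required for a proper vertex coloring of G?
Clique number ω(G) = 2 (lower bound: χ ≥ ω).
The graph is bipartite (no odd cycle), so 2 colors suffice: χ(G) = 2.
A valid 2-coloring: color 1: [0, 6]; color 2: [3, 4, 5, 10].

χ(G) = 2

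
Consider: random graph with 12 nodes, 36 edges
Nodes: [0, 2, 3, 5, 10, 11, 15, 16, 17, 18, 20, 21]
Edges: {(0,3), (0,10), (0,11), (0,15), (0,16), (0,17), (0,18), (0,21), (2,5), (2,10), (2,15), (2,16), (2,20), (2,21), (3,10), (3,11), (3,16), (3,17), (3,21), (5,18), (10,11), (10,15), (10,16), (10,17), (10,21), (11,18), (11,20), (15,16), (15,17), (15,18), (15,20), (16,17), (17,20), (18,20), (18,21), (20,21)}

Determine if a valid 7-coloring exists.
A valid 7-coloring: color 1: [5, 10, 20]; color 2: [0, 2]; color 3: [3, 15]; color 4: [11, 16, 21]; color 5: [17, 18].
(χ(G) = 5 ≤ 7.)

Yes, G is 7-colorable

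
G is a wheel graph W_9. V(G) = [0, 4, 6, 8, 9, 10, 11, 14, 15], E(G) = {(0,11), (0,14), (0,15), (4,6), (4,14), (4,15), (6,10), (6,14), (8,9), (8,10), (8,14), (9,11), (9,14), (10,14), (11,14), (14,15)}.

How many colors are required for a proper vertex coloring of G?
Clique number ω(G) = 3 (lower bound: χ ≥ ω).
The clique on [0, 11, 14] has size 3, forcing χ ≥ 3, and the coloring below uses 3 colors, so χ(G) = 3.
A valid 3-coloring: color 1: [14]; color 2: [0, 4, 9, 10]; color 3: [6, 8, 11, 15].

χ(G) = 3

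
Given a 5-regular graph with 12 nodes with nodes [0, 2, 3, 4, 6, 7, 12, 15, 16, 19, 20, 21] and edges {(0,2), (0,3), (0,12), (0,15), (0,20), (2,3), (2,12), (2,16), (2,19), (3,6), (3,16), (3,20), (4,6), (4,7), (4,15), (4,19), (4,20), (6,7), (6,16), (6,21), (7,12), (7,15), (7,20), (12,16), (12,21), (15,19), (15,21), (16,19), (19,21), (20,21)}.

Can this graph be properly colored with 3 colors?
Suppose a proper 3-coloring c exists. The clique [0, 2, 3] takes 3 distinct colors; by symmetry let c(0) = 1, c(2) = 2, c(3) = 3.
- Vertex 12: neighbors [0, 2] already have colors [1, 2] ⇒ c(12) = 3.
- Vertex 20: neighbors [0, 3] already have colors [1, 3] ⇒ c(20) = 2.
- Vertex 7: neighbors [20, 12] already have colors [2, 3] ⇒ c(7) = 1.
- Vertex 4: neighbors [7, 20] already have colors [1, 2] ⇒ c(4) = 3.
- Vertex 19: neighbors [2, 4] already have colors [2, 3] ⇒ c(19) = 1.
- Vertex 21: neighbors [19, 20, 12] already have colors [1, 2, 3] — all 3 colors blocked. Contradiction.
The forced assignments end in a contradiction, so G has no proper 3-coloring (χ ≥ 4).

No, G is not 3-colorable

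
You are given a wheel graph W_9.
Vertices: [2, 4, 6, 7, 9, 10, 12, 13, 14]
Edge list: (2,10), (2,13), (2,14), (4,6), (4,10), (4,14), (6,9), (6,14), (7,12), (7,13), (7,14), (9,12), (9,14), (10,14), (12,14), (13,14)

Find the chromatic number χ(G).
Clique number ω(G) = 3 (lower bound: χ ≥ ω).
The clique on [2, 10, 14] has size 3, forcing χ ≥ 3, and the coloring below uses 3 colors, so χ(G) = 3.
A valid 3-coloring: color 1: [14]; color 2: [6, 10, 12, 13]; color 3: [2, 4, 7, 9].

χ(G) = 3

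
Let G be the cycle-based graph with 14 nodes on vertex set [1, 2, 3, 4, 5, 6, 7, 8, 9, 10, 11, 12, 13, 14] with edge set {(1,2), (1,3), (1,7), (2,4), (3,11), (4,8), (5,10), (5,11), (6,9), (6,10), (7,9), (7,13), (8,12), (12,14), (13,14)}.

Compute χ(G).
χ(G) = 2

Clique number ω(G) = 2 (lower bound: χ ≥ ω).
The graph is bipartite (no odd cycle), so 2 colors suffice: χ(G) = 2.
A valid 2-coloring: color 1: [1, 4, 9, 10, 11, 12, 13]; color 2: [2, 3, 5, 6, 7, 8, 14].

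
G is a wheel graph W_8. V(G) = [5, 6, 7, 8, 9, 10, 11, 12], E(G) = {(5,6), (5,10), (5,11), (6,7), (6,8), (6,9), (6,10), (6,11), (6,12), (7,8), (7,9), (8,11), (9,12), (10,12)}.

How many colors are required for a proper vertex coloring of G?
χ(G) = 4

Clique number ω(G) = 3 (lower bound: χ ≥ ω).
Odd cycle [8, 7, 9, 12, 10, 5, 11] needs 3 colors (χ ≥ 3).
Vertex 6 is adjacent to every vertex of [5, 7, 8, 9, 10, 11, 12], which already need 3 colors among themselves, so 6 needs a new color (χ ≥ 4).
The coloring below uses 4 colors, so χ(G) = 4.
A valid 4-coloring: color 1: [6]; color 2: [5, 8, 9]; color 3: [7, 11, 12]; color 4: [10].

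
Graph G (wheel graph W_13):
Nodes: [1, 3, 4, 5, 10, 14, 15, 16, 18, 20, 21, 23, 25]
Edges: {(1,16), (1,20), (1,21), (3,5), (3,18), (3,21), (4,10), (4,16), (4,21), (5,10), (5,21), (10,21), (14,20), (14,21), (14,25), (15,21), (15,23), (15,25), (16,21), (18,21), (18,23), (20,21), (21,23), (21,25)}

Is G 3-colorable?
A valid 3-coloring: color 1: [21]; color 2: [3, 10, 16, 20, 23, 25]; color 3: [1, 4, 5, 14, 15, 18].
(χ(G) = 3 ≤ 3.)

Yes, G is 3-colorable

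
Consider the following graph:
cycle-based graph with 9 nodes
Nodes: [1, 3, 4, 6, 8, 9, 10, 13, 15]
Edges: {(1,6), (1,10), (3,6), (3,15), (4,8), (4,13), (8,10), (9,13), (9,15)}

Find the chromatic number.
Clique number ω(G) = 2 (lower bound: χ ≥ ω).
Odd cycle [4, 8, 10, 1, 6, 3, 15, 9, 13] needs 3 colors (χ ≥ 3).
The coloring below uses 3 colors, so χ(G) = 3.
A valid 3-coloring: color 1: [4, 6, 9, 10]; color 2: [1, 3, 8, 13]; color 3: [15].

χ(G) = 3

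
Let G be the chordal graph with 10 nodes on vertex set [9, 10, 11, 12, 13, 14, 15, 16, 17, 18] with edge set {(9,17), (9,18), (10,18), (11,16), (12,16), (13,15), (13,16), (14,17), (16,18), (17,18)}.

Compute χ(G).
χ(G) = 3

Clique number ω(G) = 3 (lower bound: χ ≥ ω).
The clique on [9, 17, 18] has size 3, forcing χ ≥ 3, and the coloring below uses 3 colors, so χ(G) = 3.
A valid 3-coloring: color 1: [11, 12, 13, 14, 18]; color 2: [10, 15, 16, 17]; color 3: [9].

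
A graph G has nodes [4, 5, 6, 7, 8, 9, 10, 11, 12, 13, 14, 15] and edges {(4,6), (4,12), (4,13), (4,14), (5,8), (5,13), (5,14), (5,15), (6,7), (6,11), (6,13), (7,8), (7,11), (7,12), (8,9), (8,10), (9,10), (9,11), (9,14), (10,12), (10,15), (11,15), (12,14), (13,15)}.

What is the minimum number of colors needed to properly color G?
χ(G) = 3

Clique number ω(G) = 3 (lower bound: χ ≥ ω).
The clique on [4, 12, 14] has size 3, forcing χ ≥ 3, and the coloring below uses 3 colors, so χ(G) = 3.
A valid 3-coloring: color 1: [4, 5, 7, 10]; color 2: [6, 9, 12, 15]; color 3: [8, 11, 13, 14].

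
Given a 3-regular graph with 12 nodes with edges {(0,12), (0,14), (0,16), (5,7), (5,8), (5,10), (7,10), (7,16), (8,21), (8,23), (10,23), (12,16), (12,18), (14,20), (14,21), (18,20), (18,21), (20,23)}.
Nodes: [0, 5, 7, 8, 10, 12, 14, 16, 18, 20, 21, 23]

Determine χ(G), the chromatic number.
Clique number ω(G) = 3 (lower bound: χ ≥ ω).
The clique on [0, 12, 16] has size 3, forcing χ ≥ 3, and the coloring below uses 3 colors, so χ(G) = 3.
A valid 3-coloring: color 1: [8, 10, 14, 16, 18]; color 2: [5, 12, 21, 23]; color 3: [0, 7, 20].

χ(G) = 3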